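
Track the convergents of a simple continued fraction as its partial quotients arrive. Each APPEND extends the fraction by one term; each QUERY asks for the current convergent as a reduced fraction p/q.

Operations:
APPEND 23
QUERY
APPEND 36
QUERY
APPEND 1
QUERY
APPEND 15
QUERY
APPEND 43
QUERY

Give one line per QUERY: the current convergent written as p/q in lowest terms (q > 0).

APPEND 23: p_0 = 23·1 + 0 = 23, q_0 = 23·0 + 1 = 1 → 23/1
APPEND 36: p_1 = 36·23 + 1 = 829, q_1 = 36·1 + 0 = 36 → 829/36
APPEND 1: p_2 = 1·829 + 23 = 852, q_2 = 1·36 + 1 = 37 → 852/37
APPEND 15: p_3 = 15·852 + 829 = 13609, q_3 = 15·37 + 36 = 591 → 13609/591
APPEND 43: p_4 = 43·13609 + 852 = 586039, q_4 = 43·591 + 37 = 25450 → 586039/25450

23/1
829/36
852/37
13609/591
586039/25450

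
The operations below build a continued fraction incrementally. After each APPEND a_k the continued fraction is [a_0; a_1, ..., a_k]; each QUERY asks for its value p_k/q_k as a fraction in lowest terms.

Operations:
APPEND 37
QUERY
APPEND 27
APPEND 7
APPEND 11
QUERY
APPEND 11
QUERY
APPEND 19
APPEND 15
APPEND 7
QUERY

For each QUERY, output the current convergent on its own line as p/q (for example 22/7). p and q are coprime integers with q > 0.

APPEND 37: p_0 = 37·1 + 0 = 37, q_0 = 37·0 + 1 = 1 → 37/1
APPEND 27: p_1 = 27·37 + 1 = 1000, q_1 = 27·1 + 0 = 27 → 1000/27
APPEND 7: p_2 = 7·1000 + 37 = 7037, q_2 = 7·27 + 1 = 190 → 7037/190
APPEND 11: p_3 = 11·7037 + 1000 = 78407, q_3 = 11·190 + 27 = 2117 → 78407/2117
APPEND 11: p_4 = 11·78407 + 7037 = 869514, q_4 = 11·2117 + 190 = 23477 → 869514/23477
APPEND 19: p_5 = 19·869514 + 78407 = 16599173, q_5 = 19·23477 + 2117 = 448180 → 16599173/448180
APPEND 15: p_6 = 15·16599173 + 869514 = 249857109, q_6 = 15·448180 + 23477 = 6746177 → 249857109/6746177
APPEND 7: p_7 = 7·249857109 + 16599173 = 1765598936, q_7 = 7·6746177 + 448180 = 47671419 → 1765598936/47671419

37/1
78407/2117
869514/23477
1765598936/47671419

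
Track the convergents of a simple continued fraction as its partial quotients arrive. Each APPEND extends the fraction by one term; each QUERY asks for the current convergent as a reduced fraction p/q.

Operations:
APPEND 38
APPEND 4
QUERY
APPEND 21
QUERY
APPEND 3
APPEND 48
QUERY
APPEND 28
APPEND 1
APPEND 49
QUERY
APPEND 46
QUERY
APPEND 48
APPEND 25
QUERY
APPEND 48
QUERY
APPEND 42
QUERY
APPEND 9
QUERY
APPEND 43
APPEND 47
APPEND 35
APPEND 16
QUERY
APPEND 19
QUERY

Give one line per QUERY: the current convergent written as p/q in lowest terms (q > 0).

APPEND 38: p_0 = 38·1 + 0 = 38, q_0 = 38·0 + 1 = 1 → 38/1
APPEND 4: p_1 = 4·38 + 1 = 153, q_1 = 4·1 + 0 = 4 → 153/4
APPEND 21: p_2 = 21·153 + 38 = 3251, q_2 = 21·4 + 1 = 85 → 3251/85
APPEND 3: p_3 = 3·3251 + 153 = 9906, q_3 = 3·85 + 4 = 259 → 9906/259
APPEND 48: p_4 = 48·9906 + 3251 = 478739, q_4 = 48·259 + 85 = 12517 → 478739/12517
APPEND 28: p_5 = 28·478739 + 9906 = 13414598, q_5 = 28·12517 + 259 = 350735 → 13414598/350735
APPEND 1: p_6 = 1·13414598 + 478739 = 13893337, q_6 = 1·350735 + 12517 = 363252 → 13893337/363252
APPEND 49: p_7 = 49·13893337 + 13414598 = 694188111, q_7 = 49·363252 + 350735 = 18150083 → 694188111/18150083
APPEND 46: p_8 = 46·694188111 + 13893337 = 31946546443, q_8 = 46·18150083 + 363252 = 835267070 → 31946546443/835267070
APPEND 48: p_9 = 48·31946546443 + 694188111 = 1534128417375, q_9 = 48·835267070 + 18150083 = 40110969443 → 1534128417375/40110969443
APPEND 25: p_10 = 25·1534128417375 + 31946546443 = 38385156980818, q_10 = 25·40110969443 + 835267070 = 1003609503145 → 38385156980818/1003609503145
APPEND 48: p_11 = 48·38385156980818 + 1534128417375 = 1844021663496639, q_11 = 48·1003609503145 + 40110969443 = 48213367120403 → 1844021663496639/48213367120403
APPEND 42: p_12 = 42·1844021663496639 + 38385156980818 = 77487295023839656, q_12 = 42·48213367120403 + 1003609503145 = 2025965028560071 → 77487295023839656/2025965028560071
APPEND 9: p_13 = 9·77487295023839656 + 1844021663496639 = 699229676878053543, q_13 = 9·2025965028560071 + 48213367120403 = 18281898624161042 → 699229676878053543/18281898624161042
APPEND 43: p_14 = 43·699229676878053543 + 77487295023839656 = 30144363400780142005, q_14 = 43·18281898624161042 + 2025965028560071 = 788147605867484877 → 30144363400780142005/788147605867484877
APPEND 47: p_15 = 47·30144363400780142005 + 699229676878053543 = 1417484309513544727778, q_15 = 47·788147605867484877 + 18281898624161042 = 37061219374395950261 → 1417484309513544727778/37061219374395950261
APPEND 35: p_16 = 35·1417484309513544727778 + 30144363400780142005 = 49642095196374845614235, q_16 = 35·37061219374395950261 + 788147605867484877 = 1297930825709725744012 → 49642095196374845614235/1297930825709725744012
APPEND 16: p_17 = 16·49642095196374845614235 + 1417484309513544727778 = 795691007451511074555538, q_17 = 16·1297930825709725744012 + 37061219374395950261 = 20803954430730007854453 → 795691007451511074555538/20803954430730007854453
APPEND 19: p_18 = 19·795691007451511074555538 + 49642095196374845614235 = 15167771236775085262169457, q_18 = 19·20803954430730007854453 + 1297930825709725744012 = 396573065009579874978619 → 15167771236775085262169457/396573065009579874978619

153/4
3251/85
478739/12517
694188111/18150083
31946546443/835267070
38385156980818/1003609503145
1844021663496639/48213367120403
77487295023839656/2025965028560071
699229676878053543/18281898624161042
795691007451511074555538/20803954430730007854453
15167771236775085262169457/396573065009579874978619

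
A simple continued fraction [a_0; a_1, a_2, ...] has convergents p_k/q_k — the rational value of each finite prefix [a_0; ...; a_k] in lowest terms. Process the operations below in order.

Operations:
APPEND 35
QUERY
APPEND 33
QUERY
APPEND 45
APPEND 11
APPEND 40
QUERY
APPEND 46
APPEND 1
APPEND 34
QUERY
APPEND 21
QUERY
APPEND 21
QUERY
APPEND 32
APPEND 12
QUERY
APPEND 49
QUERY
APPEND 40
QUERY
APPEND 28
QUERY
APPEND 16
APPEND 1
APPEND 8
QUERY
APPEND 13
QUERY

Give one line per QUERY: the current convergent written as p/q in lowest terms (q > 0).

35/1
1156/33
23002495/656646
37836183415/1080099289
795641542741/22712963810
16746308580976/478052339299
6456876502188652/184322706195835
316923626123377921/9047132991417293
12683401921437305492/362069642362887555
355452177426367931697/10146997119152268833
54142881586100861367372/1545602188892410850611
709912831037480889920177/20265689476269292515659

APPEND 35: p_0 = 35·1 + 0 = 35, q_0 = 35·0 + 1 = 1 → 35/1
APPEND 33: p_1 = 33·35 + 1 = 1156, q_1 = 33·1 + 0 = 33 → 1156/33
APPEND 45: p_2 = 45·1156 + 35 = 52055, q_2 = 45·33 + 1 = 1486 → 52055/1486
APPEND 11: p_3 = 11·52055 + 1156 = 573761, q_3 = 11·1486 + 33 = 16379 → 573761/16379
APPEND 40: p_4 = 40·573761 + 52055 = 23002495, q_4 = 40·16379 + 1486 = 656646 → 23002495/656646
APPEND 46: p_5 = 46·23002495 + 573761 = 1058688531, q_5 = 46·656646 + 16379 = 30222095 → 1058688531/30222095
APPEND 1: p_6 = 1·1058688531 + 23002495 = 1081691026, q_6 = 1·30222095 + 656646 = 30878741 → 1081691026/30878741
APPEND 34: p_7 = 34·1081691026 + 1058688531 = 37836183415, q_7 = 34·30878741 + 30222095 = 1080099289 → 37836183415/1080099289
APPEND 21: p_8 = 21·37836183415 + 1081691026 = 795641542741, q_8 = 21·1080099289 + 30878741 = 22712963810 → 795641542741/22712963810
APPEND 21: p_9 = 21·795641542741 + 37836183415 = 16746308580976, q_9 = 21·22712963810 + 1080099289 = 478052339299 → 16746308580976/478052339299
APPEND 32: p_10 = 32·16746308580976 + 795641542741 = 536677516133973, q_10 = 32·478052339299 + 22712963810 = 15320387821378 → 536677516133973/15320387821378
APPEND 12: p_11 = 12·536677516133973 + 16746308580976 = 6456876502188652, q_11 = 12·15320387821378 + 478052339299 = 184322706195835 → 6456876502188652/184322706195835
APPEND 49: p_12 = 49·6456876502188652 + 536677516133973 = 316923626123377921, q_12 = 49·184322706195835 + 15320387821378 = 9047132991417293 → 316923626123377921/9047132991417293
APPEND 40: p_13 = 40·316923626123377921 + 6456876502188652 = 12683401921437305492, q_13 = 40·9047132991417293 + 184322706195835 = 362069642362887555 → 12683401921437305492/362069642362887555
APPEND 28: p_14 = 28·12683401921437305492 + 316923626123377921 = 355452177426367931697, q_14 = 28·362069642362887555 + 9047132991417293 = 10146997119152268833 → 355452177426367931697/10146997119152268833
APPEND 16: p_15 = 16·355452177426367931697 + 12683401921437305492 = 5699918240743324212644, q_15 = 16·10146997119152268833 + 362069642362887555 = 162714023548799188883 → 5699918240743324212644/162714023548799188883
APPEND 1: p_16 = 1·5699918240743324212644 + 355452177426367931697 = 6055370418169692144341, q_16 = 1·162714023548799188883 + 10146997119152268833 = 172861020667951457716 → 6055370418169692144341/172861020667951457716
APPEND 8: p_17 = 8·6055370418169692144341 + 5699918240743324212644 = 54142881586100861367372, q_17 = 8·172861020667951457716 + 162714023548799188883 = 1545602188892410850611 → 54142881586100861367372/1545602188892410850611
APPEND 13: p_18 = 13·54142881586100861367372 + 6055370418169692144341 = 709912831037480889920177, q_18 = 13·1545602188892410850611 + 172861020667951457716 = 20265689476269292515659 → 709912831037480889920177/20265689476269292515659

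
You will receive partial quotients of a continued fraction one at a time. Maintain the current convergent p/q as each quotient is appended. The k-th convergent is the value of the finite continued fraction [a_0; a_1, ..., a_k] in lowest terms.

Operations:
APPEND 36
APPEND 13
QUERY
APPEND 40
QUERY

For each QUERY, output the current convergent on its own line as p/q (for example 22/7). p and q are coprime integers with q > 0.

APPEND 36: p_0 = 36·1 + 0 = 36, q_0 = 36·0 + 1 = 1 → 36/1
APPEND 13: p_1 = 13·36 + 1 = 469, q_1 = 13·1 + 0 = 13 → 469/13
APPEND 40: p_2 = 40·469 + 36 = 18796, q_2 = 40·13 + 1 = 521 → 18796/521

469/13
18796/521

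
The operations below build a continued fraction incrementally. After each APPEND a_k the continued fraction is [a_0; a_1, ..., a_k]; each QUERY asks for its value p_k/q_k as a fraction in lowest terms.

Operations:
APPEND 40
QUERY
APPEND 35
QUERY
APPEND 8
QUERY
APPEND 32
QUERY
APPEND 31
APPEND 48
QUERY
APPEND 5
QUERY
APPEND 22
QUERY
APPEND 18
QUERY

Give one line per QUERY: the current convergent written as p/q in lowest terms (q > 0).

APPEND 40: p_0 = 40·1 + 0 = 40, q_0 = 40·0 + 1 = 1 → 40/1
APPEND 35: p_1 = 35·40 + 1 = 1401, q_1 = 35·1 + 0 = 35 → 1401/35
APPEND 8: p_2 = 8·1401 + 40 = 11248, q_2 = 8·35 + 1 = 281 → 11248/281
APPEND 32: p_3 = 32·11248 + 1401 = 361337, q_3 = 32·281 + 35 = 9027 → 361337/9027
APPEND 31: p_4 = 31·361337 + 11248 = 11212695, q_4 = 31·9027 + 281 = 280118 → 11212695/280118
APPEND 48: p_5 = 48·11212695 + 361337 = 538570697, q_5 = 48·280118 + 9027 = 13454691 → 538570697/13454691
APPEND 5: p_6 = 5·538570697 + 11212695 = 2704066180, q_6 = 5·13454691 + 280118 = 67553573 → 2704066180/67553573
APPEND 22: p_7 = 22·2704066180 + 538570697 = 60028026657, q_7 = 22·67553573 + 13454691 = 1499633297 → 60028026657/1499633297
APPEND 18: p_8 = 18·60028026657 + 2704066180 = 1083208546006, q_8 = 18·1499633297 + 67553573 = 27060952919 → 1083208546006/27060952919

40/1
1401/35
11248/281
361337/9027
538570697/13454691
2704066180/67553573
60028026657/1499633297
1083208546006/27060952919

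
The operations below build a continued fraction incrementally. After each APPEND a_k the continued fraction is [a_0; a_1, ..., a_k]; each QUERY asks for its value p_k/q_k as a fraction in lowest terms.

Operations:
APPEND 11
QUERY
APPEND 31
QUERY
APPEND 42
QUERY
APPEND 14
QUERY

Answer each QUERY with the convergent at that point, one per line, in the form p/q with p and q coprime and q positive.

APPEND 11: p_0 = 11·1 + 0 = 11, q_0 = 11·0 + 1 = 1 → 11/1
APPEND 31: p_1 = 31·11 + 1 = 342, q_1 = 31·1 + 0 = 31 → 342/31
APPEND 42: p_2 = 42·342 + 11 = 14375, q_2 = 42·31 + 1 = 1303 → 14375/1303
APPEND 14: p_3 = 14·14375 + 342 = 201592, q_3 = 14·1303 + 31 = 18273 → 201592/18273

11/1
342/31
14375/1303
201592/18273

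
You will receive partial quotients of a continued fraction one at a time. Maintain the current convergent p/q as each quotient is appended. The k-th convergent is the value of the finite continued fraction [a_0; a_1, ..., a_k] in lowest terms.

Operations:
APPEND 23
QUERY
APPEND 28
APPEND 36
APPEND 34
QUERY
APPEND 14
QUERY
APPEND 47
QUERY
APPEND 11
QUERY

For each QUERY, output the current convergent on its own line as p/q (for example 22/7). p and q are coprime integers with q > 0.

23/1
790907/34334
11095941/481685
522300134/22673529
5756397415/249890504

APPEND 23: p_0 = 23·1 + 0 = 23, q_0 = 23·0 + 1 = 1 → 23/1
APPEND 28: p_1 = 28·23 + 1 = 645, q_1 = 28·1 + 0 = 28 → 645/28
APPEND 36: p_2 = 36·645 + 23 = 23243, q_2 = 36·28 + 1 = 1009 → 23243/1009
APPEND 34: p_3 = 34·23243 + 645 = 790907, q_3 = 34·1009 + 28 = 34334 → 790907/34334
APPEND 14: p_4 = 14·790907 + 23243 = 11095941, q_4 = 14·34334 + 1009 = 481685 → 11095941/481685
APPEND 47: p_5 = 47·11095941 + 790907 = 522300134, q_5 = 47·481685 + 34334 = 22673529 → 522300134/22673529
APPEND 11: p_6 = 11·522300134 + 11095941 = 5756397415, q_6 = 11·22673529 + 481685 = 249890504 → 5756397415/249890504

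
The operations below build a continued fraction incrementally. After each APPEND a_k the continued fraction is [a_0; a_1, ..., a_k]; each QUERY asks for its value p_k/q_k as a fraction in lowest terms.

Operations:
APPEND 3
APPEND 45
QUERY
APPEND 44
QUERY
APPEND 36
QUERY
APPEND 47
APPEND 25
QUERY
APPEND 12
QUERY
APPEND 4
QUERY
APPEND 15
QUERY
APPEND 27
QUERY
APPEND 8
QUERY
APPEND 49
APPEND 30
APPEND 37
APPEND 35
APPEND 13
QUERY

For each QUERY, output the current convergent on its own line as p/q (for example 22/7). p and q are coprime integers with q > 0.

136/45
5987/1981
215668/71361
253775243/83970061
3055445299/1010996680
12475556439/4127956781
190188791884/62930348395
5147572937307/1703247363446
41370772290340/13688909255963
1031094654870744643702/341172291050748300053

APPEND 3: p_0 = 3·1 + 0 = 3, q_0 = 3·0 + 1 = 1 → 3/1
APPEND 45: p_1 = 45·3 + 1 = 136, q_1 = 45·1 + 0 = 45 → 136/45
APPEND 44: p_2 = 44·136 + 3 = 5987, q_2 = 44·45 + 1 = 1981 → 5987/1981
APPEND 36: p_3 = 36·5987 + 136 = 215668, q_3 = 36·1981 + 45 = 71361 → 215668/71361
APPEND 47: p_4 = 47·215668 + 5987 = 10142383, q_4 = 47·71361 + 1981 = 3355948 → 10142383/3355948
APPEND 25: p_5 = 25·10142383 + 215668 = 253775243, q_5 = 25·3355948 + 71361 = 83970061 → 253775243/83970061
APPEND 12: p_6 = 12·253775243 + 10142383 = 3055445299, q_6 = 12·83970061 + 3355948 = 1010996680 → 3055445299/1010996680
APPEND 4: p_7 = 4·3055445299 + 253775243 = 12475556439, q_7 = 4·1010996680 + 83970061 = 4127956781 → 12475556439/4127956781
APPEND 15: p_8 = 15·12475556439 + 3055445299 = 190188791884, q_8 = 15·4127956781 + 1010996680 = 62930348395 → 190188791884/62930348395
APPEND 27: p_9 = 27·190188791884 + 12475556439 = 5147572937307, q_9 = 27·62930348395 + 4127956781 = 1703247363446 → 5147572937307/1703247363446
APPEND 8: p_10 = 8·5147572937307 + 190188791884 = 41370772290340, q_10 = 8·1703247363446 + 62930348395 = 13688909255963 → 41370772290340/13688909255963
APPEND 49: p_11 = 49·41370772290340 + 5147572937307 = 2032315415163967, q_11 = 49·13688909255963 + 1703247363446 = 672459800905633 → 2032315415163967/672459800905633
APPEND 30: p_12 = 30·2032315415163967 + 41370772290340 = 61010833227209350, q_12 = 30·672459800905633 + 13688909255963 = 20187482936424953 → 61010833227209350/20187482936424953
APPEND 37: p_13 = 37·61010833227209350 + 2032315415163967 = 2259433144821909917, q_13 = 37·20187482936424953 + 672459800905633 = 747609328448628894 → 2259433144821909917/747609328448628894
APPEND 35: p_14 = 35·2259433144821909917 + 61010833227209350 = 79141170901994056445, q_14 = 35·747609328448628894 + 20187482936424953 = 26186513978638436243 → 79141170901994056445/26186513978638436243
APPEND 13: p_15 = 13·79141170901994056445 + 2259433144821909917 = 1031094654870744643702, q_15 = 13·26186513978638436243 + 747609328448628894 = 341172291050748300053 → 1031094654870744643702/341172291050748300053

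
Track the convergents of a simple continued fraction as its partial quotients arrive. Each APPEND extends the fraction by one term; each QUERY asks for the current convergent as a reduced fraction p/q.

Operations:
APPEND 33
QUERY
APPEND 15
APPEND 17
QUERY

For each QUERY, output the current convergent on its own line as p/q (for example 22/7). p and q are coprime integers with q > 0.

33/1
8465/256

APPEND 33: p_0 = 33·1 + 0 = 33, q_0 = 33·0 + 1 = 1 → 33/1
APPEND 15: p_1 = 15·33 + 1 = 496, q_1 = 15·1 + 0 = 15 → 496/15
APPEND 17: p_2 = 17·496 + 33 = 8465, q_2 = 17·15 + 1 = 256 → 8465/256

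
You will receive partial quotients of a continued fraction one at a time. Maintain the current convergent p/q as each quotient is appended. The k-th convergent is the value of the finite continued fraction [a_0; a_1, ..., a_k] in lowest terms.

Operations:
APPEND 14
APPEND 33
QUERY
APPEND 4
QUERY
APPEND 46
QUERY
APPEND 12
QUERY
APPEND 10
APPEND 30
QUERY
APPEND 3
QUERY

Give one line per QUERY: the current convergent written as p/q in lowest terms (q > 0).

463/33
1866/133
86299/6151
1037454/73945
314862624/22441975
955048711/68071526

APPEND 14: p_0 = 14·1 + 0 = 14, q_0 = 14·0 + 1 = 1 → 14/1
APPEND 33: p_1 = 33·14 + 1 = 463, q_1 = 33·1 + 0 = 33 → 463/33
APPEND 4: p_2 = 4·463 + 14 = 1866, q_2 = 4·33 + 1 = 133 → 1866/133
APPEND 46: p_3 = 46·1866 + 463 = 86299, q_3 = 46·133 + 33 = 6151 → 86299/6151
APPEND 12: p_4 = 12·86299 + 1866 = 1037454, q_4 = 12·6151 + 133 = 73945 → 1037454/73945
APPEND 10: p_5 = 10·1037454 + 86299 = 10460839, q_5 = 10·73945 + 6151 = 745601 → 10460839/745601
APPEND 30: p_6 = 30·10460839 + 1037454 = 314862624, q_6 = 30·745601 + 73945 = 22441975 → 314862624/22441975
APPEND 3: p_7 = 3·314862624 + 10460839 = 955048711, q_7 = 3·22441975 + 745601 = 68071526 → 955048711/68071526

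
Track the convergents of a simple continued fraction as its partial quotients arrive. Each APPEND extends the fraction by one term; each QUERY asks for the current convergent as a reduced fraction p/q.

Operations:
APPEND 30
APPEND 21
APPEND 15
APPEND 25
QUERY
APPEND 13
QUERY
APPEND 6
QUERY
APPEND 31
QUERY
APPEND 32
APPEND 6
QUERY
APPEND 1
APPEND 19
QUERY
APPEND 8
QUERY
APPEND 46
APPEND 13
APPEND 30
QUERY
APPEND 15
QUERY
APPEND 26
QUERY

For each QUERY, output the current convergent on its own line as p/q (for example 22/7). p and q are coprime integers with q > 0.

APPEND 30: p_0 = 30·1 + 0 = 30, q_0 = 30·0 + 1 = 1 → 30/1
APPEND 21: p_1 = 21·30 + 1 = 631, q_1 = 21·1 + 0 = 21 → 631/21
APPEND 15: p_2 = 15·631 + 30 = 9495, q_2 = 15·21 + 1 = 316 → 9495/316
APPEND 25: p_3 = 25·9495 + 631 = 238006, q_3 = 25·316 + 21 = 7921 → 238006/7921
APPEND 13: p_4 = 13·238006 + 9495 = 3103573, q_4 = 13·7921 + 316 = 103289 → 3103573/103289
APPEND 6: p_5 = 6·3103573 + 238006 = 18859444, q_5 = 6·103289 + 7921 = 627655 → 18859444/627655
APPEND 31: p_6 = 31·18859444 + 3103573 = 587746337, q_6 = 31·627655 + 103289 = 19560594 → 587746337/19560594
APPEND 32: p_7 = 32·587746337 + 18859444 = 18826742228, q_7 = 32·19560594 + 627655 = 626566663 → 18826742228/626566663
APPEND 6: p_8 = 6·18826742228 + 587746337 = 113548199705, q_8 = 6·626566663 + 19560594 = 3778960572 → 113548199705/3778960572
APPEND 1: p_9 = 1·113548199705 + 18826742228 = 132374941933, q_9 = 1·3778960572 + 626566663 = 4405527235 → 132374941933/4405527235
APPEND 19: p_10 = 19·132374941933 + 113548199705 = 2628672096432, q_10 = 19·4405527235 + 3778960572 = 87483978037 → 2628672096432/87483978037
APPEND 8: p_11 = 8·2628672096432 + 132374941933 = 21161751713389, q_11 = 8·87483978037 + 4405527235 = 704277351531 → 21161751713389/704277351531
APPEND 46: p_12 = 46·21161751713389 + 2628672096432 = 976069250912326, q_12 = 46·704277351531 + 87483978037 = 32484242148463 → 976069250912326/32484242148463
APPEND 13: p_13 = 13·976069250912326 + 21161751713389 = 12710062013573627, q_13 = 13·32484242148463 + 704277351531 = 422999425281550 → 12710062013573627/422999425281550
APPEND 30: p_14 = 30·12710062013573627 + 976069250912326 = 382277929658121136, q_14 = 30·422999425281550 + 32484242148463 = 12722467000594963 → 382277929658121136/12722467000594963
APPEND 15: p_15 = 15·382277929658121136 + 12710062013573627 = 5746879006885390667, q_15 = 15·12722467000594963 + 422999425281550 = 191260004434205995 → 5746879006885390667/191260004434205995
APPEND 26: p_16 = 26·5746879006885390667 + 382277929658121136 = 149801132108678278478, q_16 = 26·191260004434205995 + 12722467000594963 = 4985482582289950833 → 149801132108678278478/4985482582289950833

238006/7921
3103573/103289
18859444/627655
587746337/19560594
113548199705/3778960572
2628672096432/87483978037
21161751713389/704277351531
382277929658121136/12722467000594963
5746879006885390667/191260004434205995
149801132108678278478/4985482582289950833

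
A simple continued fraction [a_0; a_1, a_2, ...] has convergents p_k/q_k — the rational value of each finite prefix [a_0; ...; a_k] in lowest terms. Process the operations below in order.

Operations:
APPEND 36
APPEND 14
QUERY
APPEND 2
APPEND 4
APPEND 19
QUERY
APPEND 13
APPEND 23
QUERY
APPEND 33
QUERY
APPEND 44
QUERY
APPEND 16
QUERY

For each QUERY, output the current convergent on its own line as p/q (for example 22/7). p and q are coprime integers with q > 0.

505/14
90137/2499
27148947/752690
897091721/24871387
39499184671/1095093718
632884046457/17546370875

APPEND 36: p_0 = 36·1 + 0 = 36, q_0 = 36·0 + 1 = 1 → 36/1
APPEND 14: p_1 = 14·36 + 1 = 505, q_1 = 14·1 + 0 = 14 → 505/14
APPEND 2: p_2 = 2·505 + 36 = 1046, q_2 = 2·14 + 1 = 29 → 1046/29
APPEND 4: p_3 = 4·1046 + 505 = 4689, q_3 = 4·29 + 14 = 130 → 4689/130
APPEND 19: p_4 = 19·4689 + 1046 = 90137, q_4 = 19·130 + 29 = 2499 → 90137/2499
APPEND 13: p_5 = 13·90137 + 4689 = 1176470, q_5 = 13·2499 + 130 = 32617 → 1176470/32617
APPEND 23: p_6 = 23·1176470 + 90137 = 27148947, q_6 = 23·32617 + 2499 = 752690 → 27148947/752690
APPEND 33: p_7 = 33·27148947 + 1176470 = 897091721, q_7 = 33·752690 + 32617 = 24871387 → 897091721/24871387
APPEND 44: p_8 = 44·897091721 + 27148947 = 39499184671, q_8 = 44·24871387 + 752690 = 1095093718 → 39499184671/1095093718
APPEND 16: p_9 = 16·39499184671 + 897091721 = 632884046457, q_9 = 16·1095093718 + 24871387 = 17546370875 → 632884046457/17546370875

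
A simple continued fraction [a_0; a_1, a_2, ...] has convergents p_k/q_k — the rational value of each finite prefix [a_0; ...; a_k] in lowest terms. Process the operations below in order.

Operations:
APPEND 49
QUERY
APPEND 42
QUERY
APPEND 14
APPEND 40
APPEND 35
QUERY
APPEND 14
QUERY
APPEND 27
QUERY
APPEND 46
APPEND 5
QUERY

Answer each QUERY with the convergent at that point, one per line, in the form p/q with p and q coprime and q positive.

49/1
2059/42
40525940/826659
568520219/11596828
15390571853/313941015
3558064699138/72578358605

APPEND 49: p_0 = 49·1 + 0 = 49, q_0 = 49·0 + 1 = 1 → 49/1
APPEND 42: p_1 = 42·49 + 1 = 2059, q_1 = 42·1 + 0 = 42 → 2059/42
APPEND 14: p_2 = 14·2059 + 49 = 28875, q_2 = 14·42 + 1 = 589 → 28875/589
APPEND 40: p_3 = 40·28875 + 2059 = 1157059, q_3 = 40·589 + 42 = 23602 → 1157059/23602
APPEND 35: p_4 = 35·1157059 + 28875 = 40525940, q_4 = 35·23602 + 589 = 826659 → 40525940/826659
APPEND 14: p_5 = 14·40525940 + 1157059 = 568520219, q_5 = 14·826659 + 23602 = 11596828 → 568520219/11596828
APPEND 27: p_6 = 27·568520219 + 40525940 = 15390571853, q_6 = 27·11596828 + 826659 = 313941015 → 15390571853/313941015
APPEND 46: p_7 = 46·15390571853 + 568520219 = 708534825457, q_7 = 46·313941015 + 11596828 = 14452883518 → 708534825457/14452883518
APPEND 5: p_8 = 5·708534825457 + 15390571853 = 3558064699138, q_8 = 5·14452883518 + 313941015 = 72578358605 → 3558064699138/72578358605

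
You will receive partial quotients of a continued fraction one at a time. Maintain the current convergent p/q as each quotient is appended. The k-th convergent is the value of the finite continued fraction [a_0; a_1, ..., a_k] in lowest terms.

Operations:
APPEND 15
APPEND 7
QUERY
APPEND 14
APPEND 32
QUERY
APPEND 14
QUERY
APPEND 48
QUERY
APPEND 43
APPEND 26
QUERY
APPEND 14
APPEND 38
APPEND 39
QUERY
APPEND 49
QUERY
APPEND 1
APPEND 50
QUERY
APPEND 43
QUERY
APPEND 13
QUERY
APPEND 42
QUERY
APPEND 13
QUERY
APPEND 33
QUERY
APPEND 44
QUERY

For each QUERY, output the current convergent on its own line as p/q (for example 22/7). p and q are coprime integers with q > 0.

106/7
48074/3175
674535/44549
32425754/2141527
36301956636/2397526987
757185758227667/50007587958017
37121504105357037/2451653192774884
1931055997284592237/127534692229419934
83073286573101050895/5486493426645790063
1081883781447598253872/71451949238624690753
45522192107372227713519/3006468361448882801689
592870381177286558529619/39155540648074101112710
19610244770957828659190946/1295139309747894219521119
863443640303321747562931243/57025285169555419760041946

APPEND 15: p_0 = 15·1 + 0 = 15, q_0 = 15·0 + 1 = 1 → 15/1
APPEND 7: p_1 = 7·15 + 1 = 106, q_1 = 7·1 + 0 = 7 → 106/7
APPEND 14: p_2 = 14·106 + 15 = 1499, q_2 = 14·7 + 1 = 99 → 1499/99
APPEND 32: p_3 = 32·1499 + 106 = 48074, q_3 = 32·99 + 7 = 3175 → 48074/3175
APPEND 14: p_4 = 14·48074 + 1499 = 674535, q_4 = 14·3175 + 99 = 44549 → 674535/44549
APPEND 48: p_5 = 48·674535 + 48074 = 32425754, q_5 = 48·44549 + 3175 = 2141527 → 32425754/2141527
APPEND 43: p_6 = 43·32425754 + 674535 = 1394981957, q_6 = 43·2141527 + 44549 = 92130210 → 1394981957/92130210
APPEND 26: p_7 = 26·1394981957 + 32425754 = 36301956636, q_7 = 26·92130210 + 2141527 = 2397526987 → 36301956636/2397526987
APPEND 14: p_8 = 14·36301956636 + 1394981957 = 509622374861, q_8 = 14·2397526987 + 92130210 = 33657508028 → 509622374861/33657508028
APPEND 38: p_9 = 38·509622374861 + 36301956636 = 19401952201354, q_9 = 38·33657508028 + 2397526987 = 1281382832051 → 19401952201354/1281382832051
APPEND 39: p_10 = 39·19401952201354 + 509622374861 = 757185758227667, q_10 = 39·1281382832051 + 33657508028 = 50007587958017 → 757185758227667/50007587958017
APPEND 49: p_11 = 49·757185758227667 + 19401952201354 = 37121504105357037, q_11 = 49·50007587958017 + 1281382832051 = 2451653192774884 → 37121504105357037/2451653192774884
APPEND 1: p_12 = 1·37121504105357037 + 757185758227667 = 37878689863584704, q_12 = 1·2451653192774884 + 50007587958017 = 2501660780732901 → 37878689863584704/2501660780732901
APPEND 50: p_13 = 50·37878689863584704 + 37121504105357037 = 1931055997284592237, q_13 = 50·2501660780732901 + 2451653192774884 = 127534692229419934 → 1931055997284592237/127534692229419934
APPEND 43: p_14 = 43·1931055997284592237 + 37878689863584704 = 83073286573101050895, q_14 = 43·127534692229419934 + 2501660780732901 = 5486493426645790063 → 83073286573101050895/5486493426645790063
APPEND 13: p_15 = 13·83073286573101050895 + 1931055997284592237 = 1081883781447598253872, q_15 = 13·5486493426645790063 + 127534692229419934 = 71451949238624690753 → 1081883781447598253872/71451949238624690753
APPEND 42: p_16 = 42·1081883781447598253872 + 83073286573101050895 = 45522192107372227713519, q_16 = 42·71451949238624690753 + 5486493426645790063 = 3006468361448882801689 → 45522192107372227713519/3006468361448882801689
APPEND 13: p_17 = 13·45522192107372227713519 + 1081883781447598253872 = 592870381177286558529619, q_17 = 13·3006468361448882801689 + 71451949238624690753 = 39155540648074101112710 → 592870381177286558529619/39155540648074101112710
APPEND 33: p_18 = 33·592870381177286558529619 + 45522192107372227713519 = 19610244770957828659190946, q_18 = 33·39155540648074101112710 + 3006468361448882801689 = 1295139309747894219521119 → 19610244770957828659190946/1295139309747894219521119
APPEND 44: p_19 = 44·19610244770957828659190946 + 592870381177286558529619 = 863443640303321747562931243, q_19 = 44·1295139309747894219521119 + 39155540648074101112710 = 57025285169555419760041946 → 863443640303321747562931243/57025285169555419760041946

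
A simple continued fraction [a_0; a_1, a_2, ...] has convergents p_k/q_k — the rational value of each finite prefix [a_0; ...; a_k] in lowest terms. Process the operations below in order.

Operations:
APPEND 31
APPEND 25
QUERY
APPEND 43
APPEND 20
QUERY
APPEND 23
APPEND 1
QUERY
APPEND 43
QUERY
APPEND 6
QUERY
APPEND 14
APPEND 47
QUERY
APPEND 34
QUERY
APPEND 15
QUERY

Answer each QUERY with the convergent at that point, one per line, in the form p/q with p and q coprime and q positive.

776/25
668756/21545
16083543/518156
707007136/22777319
4258126359/137182070
2839334605973/91473518123
96597697379244/3112042942481
1451804795294633/46772117655338

APPEND 31: p_0 = 31·1 + 0 = 31, q_0 = 31·0 + 1 = 1 → 31/1
APPEND 25: p_1 = 25·31 + 1 = 776, q_1 = 25·1 + 0 = 25 → 776/25
APPEND 43: p_2 = 43·776 + 31 = 33399, q_2 = 43·25 + 1 = 1076 → 33399/1076
APPEND 20: p_3 = 20·33399 + 776 = 668756, q_3 = 20·1076 + 25 = 21545 → 668756/21545
APPEND 23: p_4 = 23·668756 + 33399 = 15414787, q_4 = 23·21545 + 1076 = 496611 → 15414787/496611
APPEND 1: p_5 = 1·15414787 + 668756 = 16083543, q_5 = 1·496611 + 21545 = 518156 → 16083543/518156
APPEND 43: p_6 = 43·16083543 + 15414787 = 707007136, q_6 = 43·518156 + 496611 = 22777319 → 707007136/22777319
APPEND 6: p_7 = 6·707007136 + 16083543 = 4258126359, q_7 = 6·22777319 + 518156 = 137182070 → 4258126359/137182070
APPEND 14: p_8 = 14·4258126359 + 707007136 = 60320776162, q_8 = 14·137182070 + 22777319 = 1943326299 → 60320776162/1943326299
APPEND 47: p_9 = 47·60320776162 + 4258126359 = 2839334605973, q_9 = 47·1943326299 + 137182070 = 91473518123 → 2839334605973/91473518123
APPEND 34: p_10 = 34·2839334605973 + 60320776162 = 96597697379244, q_10 = 34·91473518123 + 1943326299 = 3112042942481 → 96597697379244/3112042942481
APPEND 15: p_11 = 15·96597697379244 + 2839334605973 = 1451804795294633, q_11 = 15·3112042942481 + 91473518123 = 46772117655338 → 1451804795294633/46772117655338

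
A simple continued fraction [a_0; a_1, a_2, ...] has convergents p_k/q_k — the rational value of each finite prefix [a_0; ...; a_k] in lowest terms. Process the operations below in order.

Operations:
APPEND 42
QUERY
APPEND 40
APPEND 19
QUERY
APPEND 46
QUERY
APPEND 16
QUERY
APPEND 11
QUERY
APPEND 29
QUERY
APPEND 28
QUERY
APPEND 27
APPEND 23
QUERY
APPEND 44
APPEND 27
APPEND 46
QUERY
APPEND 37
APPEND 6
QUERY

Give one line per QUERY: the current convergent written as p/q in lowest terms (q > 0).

APPEND 42: p_0 = 42·1 + 0 = 42, q_0 = 42·0 + 1 = 1 → 42/1
APPEND 40: p_1 = 40·42 + 1 = 1681, q_1 = 40·1 + 0 = 40 → 1681/40
APPEND 19: p_2 = 19·1681 + 42 = 31981, q_2 = 19·40 + 1 = 761 → 31981/761
APPEND 46: p_3 = 46·31981 + 1681 = 1472807, q_3 = 46·761 + 40 = 35046 → 1472807/35046
APPEND 16: p_4 = 16·1472807 + 31981 = 23596893, q_4 = 16·35046 + 761 = 561497 → 23596893/561497
APPEND 11: p_5 = 11·23596893 + 1472807 = 261038630, q_5 = 11·561497 + 35046 = 6211513 → 261038630/6211513
APPEND 29: p_6 = 29·261038630 + 23596893 = 7593717163, q_6 = 29·6211513 + 561497 = 180695374 → 7593717163/180695374
APPEND 28: p_7 = 28·7593717163 + 261038630 = 212885119194, q_7 = 28·180695374 + 6211513 = 5065681985 → 212885119194/5065681985
APPEND 27: p_8 = 27·212885119194 + 7593717163 = 5755491935401, q_8 = 27·5065681985 + 180695374 = 136954108969 → 5755491935401/136954108969
APPEND 23: p_9 = 23·5755491935401 + 212885119194 = 132589199633417, q_9 = 23·136954108969 + 5065681985 = 3155010188272 → 132589199633417/3155010188272
APPEND 44: p_10 = 44·132589199633417 + 5755491935401 = 5839680275805749, q_10 = 44·3155010188272 + 136954108969 = 138957402392937 → 5839680275805749/138957402392937
APPEND 27: p_11 = 27·5839680275805749 + 132589199633417 = 157803956646388640, q_11 = 27·138957402392937 + 3155010188272 = 3755004874797571 → 157803956646388640/3755004874797571
APPEND 46: p_12 = 46·157803956646388640 + 5839680275805749 = 7264821686009683189, q_12 = 46·3755004874797571 + 138957402392937 = 172869181643081203 → 7264821686009683189/172869181643081203
APPEND 37: p_13 = 37·7264821686009683189 + 157803956646388640 = 268956206339004666633, q_13 = 37·172869181643081203 + 3755004874797571 = 6399914725668802082 → 268956206339004666633/6399914725668802082
APPEND 6: p_14 = 6·268956206339004666633 + 7264821686009683189 = 1621002059720037682987, q_14 = 6·6399914725668802082 + 172869181643081203 = 38572357535655893695 → 1621002059720037682987/38572357535655893695

42/1
31981/761
1472807/35046
23596893/561497
261038630/6211513
7593717163/180695374
212885119194/5065681985
132589199633417/3155010188272
7264821686009683189/172869181643081203
1621002059720037682987/38572357535655893695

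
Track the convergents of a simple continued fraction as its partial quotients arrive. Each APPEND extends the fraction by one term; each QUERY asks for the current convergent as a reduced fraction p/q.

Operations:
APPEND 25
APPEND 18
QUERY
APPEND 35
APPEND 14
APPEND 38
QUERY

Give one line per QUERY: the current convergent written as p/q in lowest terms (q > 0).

APPEND 25: p_0 = 25·1 + 0 = 25, q_0 = 25·0 + 1 = 1 → 25/1
APPEND 18: p_1 = 18·25 + 1 = 451, q_1 = 18·1 + 0 = 18 → 451/18
APPEND 35: p_2 = 35·451 + 25 = 15810, q_2 = 35·18 + 1 = 631 → 15810/631
APPEND 14: p_3 = 14·15810 + 451 = 221791, q_3 = 14·631 + 18 = 8852 → 221791/8852
APPEND 38: p_4 = 38·221791 + 15810 = 8443868, q_4 = 38·8852 + 631 = 337007 → 8443868/337007

451/18
8443868/337007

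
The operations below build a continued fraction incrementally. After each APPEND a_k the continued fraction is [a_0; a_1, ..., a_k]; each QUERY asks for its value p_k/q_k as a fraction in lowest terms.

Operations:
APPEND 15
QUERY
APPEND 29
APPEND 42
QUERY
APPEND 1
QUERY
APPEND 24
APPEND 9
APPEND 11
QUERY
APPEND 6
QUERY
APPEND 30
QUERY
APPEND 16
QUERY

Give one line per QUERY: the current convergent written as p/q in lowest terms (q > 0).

15/1
18327/1219
18763/1248
47070293/3130828
286658272/19066755
8646818453/575133478
138635753520/9221202403

APPEND 15: p_0 = 15·1 + 0 = 15, q_0 = 15·0 + 1 = 1 → 15/1
APPEND 29: p_1 = 29·15 + 1 = 436, q_1 = 29·1 + 0 = 29 → 436/29
APPEND 42: p_2 = 42·436 + 15 = 18327, q_2 = 42·29 + 1 = 1219 → 18327/1219
APPEND 1: p_3 = 1·18327 + 436 = 18763, q_3 = 1·1219 + 29 = 1248 → 18763/1248
APPEND 24: p_4 = 24·18763 + 18327 = 468639, q_4 = 24·1248 + 1219 = 31171 → 468639/31171
APPEND 9: p_5 = 9·468639 + 18763 = 4236514, q_5 = 9·31171 + 1248 = 281787 → 4236514/281787
APPEND 11: p_6 = 11·4236514 + 468639 = 47070293, q_6 = 11·281787 + 31171 = 3130828 → 47070293/3130828
APPEND 6: p_7 = 6·47070293 + 4236514 = 286658272, q_7 = 6·3130828 + 281787 = 19066755 → 286658272/19066755
APPEND 30: p_8 = 30·286658272 + 47070293 = 8646818453, q_8 = 30·19066755 + 3130828 = 575133478 → 8646818453/575133478
APPEND 16: p_9 = 16·8646818453 + 286658272 = 138635753520, q_9 = 16·575133478 + 19066755 = 9221202403 → 138635753520/9221202403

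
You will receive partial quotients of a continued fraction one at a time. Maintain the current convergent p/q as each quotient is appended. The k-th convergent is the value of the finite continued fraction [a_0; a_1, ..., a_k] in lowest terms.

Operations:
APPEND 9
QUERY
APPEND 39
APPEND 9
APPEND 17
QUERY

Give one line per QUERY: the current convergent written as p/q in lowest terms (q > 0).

APPEND 9: p_0 = 9·1 + 0 = 9, q_0 = 9·0 + 1 = 1 → 9/1
APPEND 39: p_1 = 39·9 + 1 = 352, q_1 = 39·1 + 0 = 39 → 352/39
APPEND 9: p_2 = 9·352 + 9 = 3177, q_2 = 9·39 + 1 = 352 → 3177/352
APPEND 17: p_3 = 17·3177 + 352 = 54361, q_3 = 17·352 + 39 = 6023 → 54361/6023

9/1
54361/6023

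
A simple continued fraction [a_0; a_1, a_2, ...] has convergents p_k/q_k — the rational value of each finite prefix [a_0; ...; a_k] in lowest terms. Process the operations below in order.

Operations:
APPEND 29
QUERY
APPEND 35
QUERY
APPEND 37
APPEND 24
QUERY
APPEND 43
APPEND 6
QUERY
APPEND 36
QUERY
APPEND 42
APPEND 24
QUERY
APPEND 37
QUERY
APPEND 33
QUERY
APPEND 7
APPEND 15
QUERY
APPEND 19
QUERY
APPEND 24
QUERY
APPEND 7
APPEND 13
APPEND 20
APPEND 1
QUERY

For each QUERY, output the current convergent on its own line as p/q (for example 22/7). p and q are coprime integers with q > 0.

29/1
1016/35
903920/31139
234341006/8072777
8475182397/291960245
8557083222717/294781633853
316968271242209/10919190855628
10468510034215614/360628079869577
1114416587695488219/38390364329009582
21247511704725027668/731952238001124725
511054697501096152251/17605244076356002982
996756876661720096795721/34337123177266597956748

APPEND 29: p_0 = 29·1 + 0 = 29, q_0 = 29·0 + 1 = 1 → 29/1
APPEND 35: p_1 = 35·29 + 1 = 1016, q_1 = 35·1 + 0 = 35 → 1016/35
APPEND 37: p_2 = 37·1016 + 29 = 37621, q_2 = 37·35 + 1 = 1296 → 37621/1296
APPEND 24: p_3 = 24·37621 + 1016 = 903920, q_3 = 24·1296 + 35 = 31139 → 903920/31139
APPEND 43: p_4 = 43·903920 + 37621 = 38906181, q_4 = 43·31139 + 1296 = 1340273 → 38906181/1340273
APPEND 6: p_5 = 6·38906181 + 903920 = 234341006, q_5 = 6·1340273 + 31139 = 8072777 → 234341006/8072777
APPEND 36: p_6 = 36·234341006 + 38906181 = 8475182397, q_6 = 36·8072777 + 1340273 = 291960245 → 8475182397/291960245
APPEND 42: p_7 = 42·8475182397 + 234341006 = 356192001680, q_7 = 42·291960245 + 8072777 = 12270403067 → 356192001680/12270403067
APPEND 24: p_8 = 24·356192001680 + 8475182397 = 8557083222717, q_8 = 24·12270403067 + 291960245 = 294781633853 → 8557083222717/294781633853
APPEND 37: p_9 = 37·8557083222717 + 356192001680 = 316968271242209, q_9 = 37·294781633853 + 12270403067 = 10919190855628 → 316968271242209/10919190855628
APPEND 33: p_10 = 33·316968271242209 + 8557083222717 = 10468510034215614, q_10 = 33·10919190855628 + 294781633853 = 360628079869577 → 10468510034215614/360628079869577
APPEND 7: p_11 = 7·10468510034215614 + 316968271242209 = 73596538510751507, q_11 = 7·360628079869577 + 10919190855628 = 2535315749942667 → 73596538510751507/2535315749942667
APPEND 15: p_12 = 15·73596538510751507 + 10468510034215614 = 1114416587695488219, q_12 = 15·2535315749942667 + 360628079869577 = 38390364329009582 → 1114416587695488219/38390364329009582
APPEND 19: p_13 = 19·1114416587695488219 + 73596538510751507 = 21247511704725027668, q_13 = 19·38390364329009582 + 2535315749942667 = 731952238001124725 → 21247511704725027668/731952238001124725
APPEND 24: p_14 = 24·21247511704725027668 + 1114416587695488219 = 511054697501096152251, q_14 = 24·731952238001124725 + 38390364329009582 = 17605244076356002982 → 511054697501096152251/17605244076356002982
APPEND 7: p_15 = 7·511054697501096152251 + 21247511704725027668 = 3598630394212398093425, q_15 = 7·17605244076356002982 + 731952238001124725 = 123968660772493145599 → 3598630394212398093425/123968660772493145599
APPEND 13: p_16 = 13·3598630394212398093425 + 511054697501096152251 = 47293249822262271366776, q_16 = 13·123968660772493145599 + 17605244076356002982 = 1629197834118766895769 → 47293249822262271366776/1629197834118766895769
APPEND 20: p_17 = 20·47293249822262271366776 + 3598630394212398093425 = 949463626839457825428945, q_17 = 20·1629197834118766895769 + 123968660772493145599 = 32707925343147831060979 → 949463626839457825428945/32707925343147831060979
APPEND 1: p_18 = 1·949463626839457825428945 + 47293249822262271366776 = 996756876661720096795721, q_18 = 1·32707925343147831060979 + 1629197834118766895769 = 34337123177266597956748 → 996756876661720096795721/34337123177266597956748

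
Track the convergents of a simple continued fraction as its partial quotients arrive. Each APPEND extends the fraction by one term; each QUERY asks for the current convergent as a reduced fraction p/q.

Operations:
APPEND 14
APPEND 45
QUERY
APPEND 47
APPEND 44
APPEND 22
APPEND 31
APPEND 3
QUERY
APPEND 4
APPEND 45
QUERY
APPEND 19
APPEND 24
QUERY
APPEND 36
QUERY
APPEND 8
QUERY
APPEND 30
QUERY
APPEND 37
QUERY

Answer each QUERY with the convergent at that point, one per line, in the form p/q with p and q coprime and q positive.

APPEND 14: p_0 = 14·1 + 0 = 14, q_0 = 14·0 + 1 = 1 → 14/1
APPEND 45: p_1 = 45·14 + 1 = 631, q_1 = 45·1 + 0 = 45 → 631/45
APPEND 47: p_2 = 47·631 + 14 = 29671, q_2 = 47·45 + 1 = 2116 → 29671/2116
APPEND 44: p_3 = 44·29671 + 631 = 1306155, q_3 = 44·2116 + 45 = 93149 → 1306155/93149
APPEND 22: p_4 = 22·1306155 + 29671 = 28765081, q_4 = 22·93149 + 2116 = 2051394 → 28765081/2051394
APPEND 31: p_5 = 31·28765081 + 1306155 = 893023666, q_5 = 31·2051394 + 93149 = 63686363 → 893023666/63686363
APPEND 3: p_6 = 3·893023666 + 28765081 = 2707836079, q_6 = 3·63686363 + 2051394 = 193110483 → 2707836079/193110483
APPEND 4: p_7 = 4·2707836079 + 893023666 = 11724367982, q_7 = 4·193110483 + 63686363 = 836128295 → 11724367982/836128295
APPEND 45: p_8 = 45·11724367982 + 2707836079 = 530304395269, q_8 = 45·836128295 + 193110483 = 37818883758 → 530304395269/37818883758
APPEND 19: p_9 = 19·530304395269 + 11724367982 = 10087507878093, q_9 = 19·37818883758 + 836128295 = 719394919697 → 10087507878093/719394919697
APPEND 24: p_10 = 24·10087507878093 + 530304395269 = 242630493469501, q_10 = 24·719394919697 + 37818883758 = 17303296956486 → 242630493469501/17303296956486
APPEND 36: p_11 = 36·242630493469501 + 10087507878093 = 8744785272780129, q_11 = 36·17303296956486 + 719394919697 = 623638085353193 → 8744785272780129/623638085353193
APPEND 8: p_12 = 8·8744785272780129 + 242630493469501 = 70200912675710533, q_12 = 8·623638085353193 + 17303296956486 = 5006407979782030 → 70200912675710533/5006407979782030
APPEND 30: p_13 = 30·70200912675710533 + 8744785272780129 = 2114772165544096119, q_13 = 30·5006407979782030 + 623638085353193 = 150815877478814093 → 2114772165544096119/150815877478814093
APPEND 37: p_14 = 37·2114772165544096119 + 70200912675710533 = 78316771037807266936, q_14 = 37·150815877478814093 + 5006407979782030 = 5585193874695903471 → 78316771037807266936/5585193874695903471

631/45
2707836079/193110483
530304395269/37818883758
242630493469501/17303296956486
8744785272780129/623638085353193
70200912675710533/5006407979782030
2114772165544096119/150815877478814093
78316771037807266936/5585193874695903471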